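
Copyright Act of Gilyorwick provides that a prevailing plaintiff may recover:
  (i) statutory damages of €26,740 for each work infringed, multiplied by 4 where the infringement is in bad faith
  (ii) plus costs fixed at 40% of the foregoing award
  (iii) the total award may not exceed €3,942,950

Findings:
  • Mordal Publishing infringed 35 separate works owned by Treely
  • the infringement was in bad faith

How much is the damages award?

Statutory damages: 35 × €26,740 = €935,900
Multiplied by 4: 4 × €935,900 = €3,743,600
Costs: 40% of €3,743,600 = €1,497,440
Award plus costs: €3,743,600 + €1,497,440 = €5,241,040
Cap at €3,942,950: €5,241,040 exceeds the cap → €3,942,950

€3,942,950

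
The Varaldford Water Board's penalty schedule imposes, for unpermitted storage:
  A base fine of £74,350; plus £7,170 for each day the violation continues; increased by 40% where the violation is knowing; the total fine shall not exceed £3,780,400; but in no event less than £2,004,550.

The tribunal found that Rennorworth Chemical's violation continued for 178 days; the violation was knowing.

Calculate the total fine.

Per-day component: 178 × £7,170 = £1,276,260
Base plus per-day: £74,350 + £1,276,260 = £1,350,610
Enhancement: 40% of £1,350,610 = £540,244
Enhanced fine: £1,350,610 + £540,244 = £1,890,854
Cap at £3,780,400: £1,890,854 is within the cap, no reduction.
Minimum £2,004,550: £1,890,854 is below the minimum → £2,004,550

£2,004,550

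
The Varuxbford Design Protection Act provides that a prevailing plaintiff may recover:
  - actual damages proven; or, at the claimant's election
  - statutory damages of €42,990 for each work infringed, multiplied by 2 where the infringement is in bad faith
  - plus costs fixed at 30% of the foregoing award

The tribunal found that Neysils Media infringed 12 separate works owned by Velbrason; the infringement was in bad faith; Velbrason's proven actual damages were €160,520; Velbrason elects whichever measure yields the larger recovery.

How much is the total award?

€1,341,288

Statutory damages: 12 × €42,990 = €515,880
Doubled: 2 × €515,880 = €1,031,760
Greater of actual damages (€160,520) or enhanced statutory damages (€1,031,760): €1,031,760
Costs: 30% of €1,031,760 = €309,528
Award plus costs: €1,031,760 + €309,528 = €1,341,288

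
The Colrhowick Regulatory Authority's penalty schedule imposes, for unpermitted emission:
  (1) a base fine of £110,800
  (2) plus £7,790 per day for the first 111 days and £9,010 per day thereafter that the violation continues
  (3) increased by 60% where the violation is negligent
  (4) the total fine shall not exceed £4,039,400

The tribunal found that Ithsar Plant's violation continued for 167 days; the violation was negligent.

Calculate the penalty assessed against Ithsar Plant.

First 111 days: 111 × £7,790 = £864,690
Remaining days: (167 − 111) × £9,010 = £504,560
Per-day component: £864,690 + £504,560 = £1,369,250
Base plus per-day: £110,800 + £1,369,250 = £1,480,050
Enhancement: 60% of £1,480,050 = £888,030
Enhanced fine: £1,480,050 + £888,030 = £2,368,080
Cap at £4,039,400: £2,368,080 is within the cap, no reduction.

£2,368,080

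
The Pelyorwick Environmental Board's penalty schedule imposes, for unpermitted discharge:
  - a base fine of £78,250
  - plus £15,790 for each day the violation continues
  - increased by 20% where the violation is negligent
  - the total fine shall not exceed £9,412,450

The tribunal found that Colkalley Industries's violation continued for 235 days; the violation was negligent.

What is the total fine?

Per-day component: 235 × £15,790 = £3,710,650
Base plus per-day: £78,250 + £3,710,650 = £3,788,900
Enhancement: 20% of £3,788,900 = £757,780
Enhanced fine: £3,788,900 + £757,780 = £4,546,680
Cap at £9,412,450: £4,546,680 is within the cap, no reduction.

£4,546,680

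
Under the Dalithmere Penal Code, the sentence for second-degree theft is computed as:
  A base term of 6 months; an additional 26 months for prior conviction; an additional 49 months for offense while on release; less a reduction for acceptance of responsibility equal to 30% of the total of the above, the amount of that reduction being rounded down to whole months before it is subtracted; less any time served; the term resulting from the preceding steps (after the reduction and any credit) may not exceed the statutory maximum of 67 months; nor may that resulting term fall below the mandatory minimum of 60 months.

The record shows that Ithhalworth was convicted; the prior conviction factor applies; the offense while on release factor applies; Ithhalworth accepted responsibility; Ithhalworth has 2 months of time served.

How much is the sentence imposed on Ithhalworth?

60 months

Prior conviction enhancement: +26 months
Offense while on release enhancement: +49 months
Adjusted term: 6 months + 26 months + 49 months = 81 months
Acceptance of responsibility reduction: 30% of 81 months = 24 months (rounded down)
After reduction: 81 − 24 = 57 months
Less time served: 57 months − 2 months = 55 months
Cap at 67 months: 55 months is within the cap, no reduction.
Minimum 60 months: 55 months is below the minimum → 60 months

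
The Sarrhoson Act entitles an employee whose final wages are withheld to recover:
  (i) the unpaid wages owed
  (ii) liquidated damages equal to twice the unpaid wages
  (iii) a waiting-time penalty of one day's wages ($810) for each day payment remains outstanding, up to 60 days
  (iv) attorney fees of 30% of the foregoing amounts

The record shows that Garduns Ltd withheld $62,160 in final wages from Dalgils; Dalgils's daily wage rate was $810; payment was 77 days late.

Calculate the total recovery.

$305,604

Doubled: 2 × $62,160 = $124,320
Penalty days: min(77, 60) = 60
Waiting-time penalty: 60 × $810 = $48,600
Subtotal: $62,160 + $124,320 + $48,600 = $235,080
Attorney fees: 30% of $235,080 = $70,524
Total award: $235,080 + $70,524 = $305,604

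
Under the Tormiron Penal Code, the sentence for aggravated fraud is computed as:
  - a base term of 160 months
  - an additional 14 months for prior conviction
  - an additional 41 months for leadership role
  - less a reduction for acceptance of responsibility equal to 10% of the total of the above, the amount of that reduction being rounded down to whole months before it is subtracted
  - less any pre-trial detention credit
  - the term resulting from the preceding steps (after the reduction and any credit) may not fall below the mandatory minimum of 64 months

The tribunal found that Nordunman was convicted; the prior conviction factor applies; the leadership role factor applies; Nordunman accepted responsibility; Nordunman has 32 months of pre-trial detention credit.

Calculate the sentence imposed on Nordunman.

162 months

Prior conviction enhancement: +14 months
Leadership role enhancement: +41 months
Adjusted term: 160 months + 14 months + 41 months = 215 months
Acceptance of responsibility reduction: 10% of 215 months = 21 months (rounded down)
After reduction: 215 − 21 = 194 months
Less pre-trial detention credit: 194 months − 32 months = 162 months
Minimum 64 months: 162 months meets the minimum, no increase.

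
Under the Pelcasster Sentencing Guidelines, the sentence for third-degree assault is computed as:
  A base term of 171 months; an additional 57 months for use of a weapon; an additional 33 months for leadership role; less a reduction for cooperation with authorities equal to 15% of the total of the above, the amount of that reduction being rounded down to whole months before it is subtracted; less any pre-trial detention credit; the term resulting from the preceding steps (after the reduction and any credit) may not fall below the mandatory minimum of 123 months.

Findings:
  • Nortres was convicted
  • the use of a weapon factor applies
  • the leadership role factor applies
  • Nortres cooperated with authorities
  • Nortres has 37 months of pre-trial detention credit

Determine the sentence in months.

Use of a weapon enhancement: +57 months
Leadership role enhancement: +33 months
Adjusted term: 171 months + 57 months + 33 months = 261 months
Cooperation with authorities reduction: 15% of 261 months = 39 months (rounded down)
After reduction: 261 − 39 = 222 months
Less pre-trial detention credit: 222 months − 37 months = 185 months
Minimum 123 months: 185 months meets the minimum, no increase.

185 months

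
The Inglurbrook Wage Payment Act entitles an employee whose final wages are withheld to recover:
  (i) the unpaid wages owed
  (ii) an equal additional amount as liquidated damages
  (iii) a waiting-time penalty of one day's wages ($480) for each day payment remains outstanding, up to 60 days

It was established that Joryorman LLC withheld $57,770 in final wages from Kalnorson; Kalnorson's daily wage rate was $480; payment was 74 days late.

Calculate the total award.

Liquidated damages (equal amount): $57,770
Penalty days: min(74, 60) = 60
Waiting-time penalty: 60 × $480 = $28,800
Total award: $57,770 + $57,770 + $28,800 = $144,340

$144,340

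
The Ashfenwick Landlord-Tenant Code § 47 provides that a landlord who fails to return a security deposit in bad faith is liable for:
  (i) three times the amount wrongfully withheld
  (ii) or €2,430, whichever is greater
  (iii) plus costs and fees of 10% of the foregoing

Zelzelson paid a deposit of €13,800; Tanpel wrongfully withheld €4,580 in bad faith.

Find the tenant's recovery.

€15,114

Trebled: 3 × €4,580 = €13,740
Minimum €2,430: €13,740 meets the minimum, no increase.
Costs and fees: 10% of €13,740 = €1,374
Total recovery: €13,740 + €1,374 = €15,114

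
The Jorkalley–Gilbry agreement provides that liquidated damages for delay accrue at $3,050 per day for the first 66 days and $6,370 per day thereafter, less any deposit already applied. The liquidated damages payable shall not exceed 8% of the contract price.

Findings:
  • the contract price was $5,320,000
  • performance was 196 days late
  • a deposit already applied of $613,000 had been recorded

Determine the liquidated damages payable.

$416,400

First 66 days: 66 × $3,050 = $201,300
Remaining days: (196 − 66) × $6,370 = $828,100
Accrued per-day damages: $201,300 + $828,100 = $1,029,400
Less deposit already applied: $1,029,400 − $613,000 = $416,400
Cap: 8% of $5,320,000 = $425,600
Cap at $425,600: $416,400 is within the cap, no reduction.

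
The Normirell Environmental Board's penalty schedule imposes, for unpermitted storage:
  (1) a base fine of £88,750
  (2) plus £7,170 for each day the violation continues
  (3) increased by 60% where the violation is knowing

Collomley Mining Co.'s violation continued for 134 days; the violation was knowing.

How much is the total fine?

Per-day component: 134 × £7,170 = £960,780
Base plus per-day: £88,750 + £960,780 = £1,049,530
Enhancement: 60% of £1,049,530 = £629,718
Enhanced fine: £1,049,530 + £629,718 = £1,679,248

£1,679,248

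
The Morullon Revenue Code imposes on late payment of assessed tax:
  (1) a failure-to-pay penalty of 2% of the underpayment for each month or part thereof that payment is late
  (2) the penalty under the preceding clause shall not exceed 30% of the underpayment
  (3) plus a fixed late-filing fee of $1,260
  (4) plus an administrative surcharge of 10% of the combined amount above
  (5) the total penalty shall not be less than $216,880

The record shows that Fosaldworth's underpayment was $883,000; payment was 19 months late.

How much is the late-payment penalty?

$292,776

Accrued rate: 2% × 19 = 38%, capped at 30% → 30%
Failure-to-pay penalty: 30% of $883,000 = $264,900
Penalty before surcharge: $264,900 + $1,260 = $266,160
Administrative surcharge: 10% of $266,160 = $26,616
Total penalty: $266,160 + $26,616 = $292,776
Minimum $216,880: $292,776 meets the minimum, no increase.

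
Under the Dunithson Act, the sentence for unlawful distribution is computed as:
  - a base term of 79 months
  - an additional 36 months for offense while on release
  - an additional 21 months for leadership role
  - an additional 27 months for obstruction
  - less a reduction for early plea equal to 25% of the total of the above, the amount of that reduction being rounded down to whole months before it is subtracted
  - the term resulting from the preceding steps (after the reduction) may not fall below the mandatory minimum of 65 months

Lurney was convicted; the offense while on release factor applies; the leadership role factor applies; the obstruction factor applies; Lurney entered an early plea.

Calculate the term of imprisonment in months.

123 months

Offense while on release enhancement: +36 months
Leadership role enhancement: +21 months
Obstruction enhancement: +27 months
Adjusted term: 79 months + 36 months + 21 months + 27 months = 163 months
Early plea reduction: 25% of 163 months = 40 months (rounded down)
After reduction: 163 − 40 = 123 months
Minimum 65 months: 123 months meets the minimum, no increase.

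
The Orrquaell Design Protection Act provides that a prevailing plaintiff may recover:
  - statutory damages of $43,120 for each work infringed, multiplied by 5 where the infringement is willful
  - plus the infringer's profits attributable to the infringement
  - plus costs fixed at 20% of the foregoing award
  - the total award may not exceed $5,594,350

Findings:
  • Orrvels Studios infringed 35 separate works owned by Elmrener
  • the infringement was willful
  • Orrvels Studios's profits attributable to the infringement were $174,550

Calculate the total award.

Statutory damages: 35 × $43,120 = $1,509,200
Multiplied by 5: 5 × $1,509,200 = $7,546,000
Combined award: $7,546,000 + $174,550 = $7,720,550
Costs: 20% of $7,720,550 = $1,544,110
Award plus costs: $7,720,550 + $1,544,110 = $9,264,660
Cap at $5,594,350: $9,264,660 exceeds the cap → $5,594,350

$5,594,350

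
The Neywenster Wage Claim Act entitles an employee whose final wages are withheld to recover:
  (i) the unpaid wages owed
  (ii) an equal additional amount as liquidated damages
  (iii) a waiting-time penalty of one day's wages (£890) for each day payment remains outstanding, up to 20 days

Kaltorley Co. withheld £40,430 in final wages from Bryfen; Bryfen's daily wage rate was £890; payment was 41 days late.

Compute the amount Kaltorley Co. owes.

Liquidated damages (equal amount): £40,430
Penalty days: min(41, 20) = 20
Waiting-time penalty: 20 × £890 = £17,800
Total award: £40,430 + £40,430 + £17,800 = £98,660

Total award: £98,660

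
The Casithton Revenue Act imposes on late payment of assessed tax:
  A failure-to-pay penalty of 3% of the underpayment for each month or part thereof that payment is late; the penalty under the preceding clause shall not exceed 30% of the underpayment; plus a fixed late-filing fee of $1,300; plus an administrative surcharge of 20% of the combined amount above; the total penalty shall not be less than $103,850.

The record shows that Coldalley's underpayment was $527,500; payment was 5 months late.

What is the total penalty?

$103,850

Accrued rate: 3% × 5 = 15%, capped at 30% → 15%
Failure-to-pay penalty: 15% of $527,500 = $79,125
Penalty before surcharge: $79,125 + $1,300 = $80,425
Administrative surcharge: 20% of $80,425 = $16,085
Total penalty: $80,425 + $16,085 = $96,510
Minimum $103,850: $96,510 is below the minimum → $103,850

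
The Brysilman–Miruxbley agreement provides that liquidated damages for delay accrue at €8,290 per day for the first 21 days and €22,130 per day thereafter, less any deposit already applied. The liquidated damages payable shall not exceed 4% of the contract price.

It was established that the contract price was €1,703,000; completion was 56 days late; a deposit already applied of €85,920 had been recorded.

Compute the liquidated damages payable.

First 21 days: 21 × €8,290 = €174,090
Remaining days: (56 − 21) × €22,130 = €774,550
Accrued per-day damages: €174,090 + €774,550 = €948,640
Less deposit already applied: €948,640 − €85,920 = €862,720
Cap: 4% of €1,703,000 = €68,120
Cap at €68,120: €862,720 exceeds the cap → €68,120

€68,120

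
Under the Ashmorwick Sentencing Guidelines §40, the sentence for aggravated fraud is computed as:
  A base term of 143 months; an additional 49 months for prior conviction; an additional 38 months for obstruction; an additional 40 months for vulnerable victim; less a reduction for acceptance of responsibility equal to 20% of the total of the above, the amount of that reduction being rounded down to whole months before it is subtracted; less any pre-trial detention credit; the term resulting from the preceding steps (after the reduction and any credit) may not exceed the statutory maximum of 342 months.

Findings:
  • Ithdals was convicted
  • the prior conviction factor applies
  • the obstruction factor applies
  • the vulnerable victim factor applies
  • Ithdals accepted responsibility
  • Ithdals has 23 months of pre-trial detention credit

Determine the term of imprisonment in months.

Prior conviction enhancement: +49 months
Obstruction enhancement: +38 months
Vulnerable victim enhancement: +40 months
Adjusted term: 143 months + 49 months + 38 months + 40 months = 270 months
Acceptance of responsibility reduction: 20% of 270 months = 54 months (rounded down)
After reduction: 270 − 54 = 216 months
Less pre-trial detention credit: 216 months − 23 months = 193 months
Cap at 342 months: 193 months is within the cap, no reduction.

193 months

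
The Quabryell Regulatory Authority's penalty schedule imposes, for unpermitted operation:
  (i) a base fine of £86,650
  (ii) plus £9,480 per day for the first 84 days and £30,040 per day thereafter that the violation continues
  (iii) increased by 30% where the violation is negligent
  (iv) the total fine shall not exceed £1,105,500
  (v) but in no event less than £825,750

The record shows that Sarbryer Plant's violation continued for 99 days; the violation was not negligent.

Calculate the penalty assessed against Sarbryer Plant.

First 84 days: 84 × £9,480 = £796,320
Remaining days: (99 − 84) × £30,040 = £450,600
Per-day component: £796,320 + £450,600 = £1,246,920
Base plus per-day: £86,650 + £1,246,920 = £1,333,570
The violation was not negligent: no 30% increase.
Cap at £1,105,500: £1,333,570 exceeds the cap → £1,105,500
Minimum £825,750: £1,105,500 meets the minimum, no increase.

£1,105,500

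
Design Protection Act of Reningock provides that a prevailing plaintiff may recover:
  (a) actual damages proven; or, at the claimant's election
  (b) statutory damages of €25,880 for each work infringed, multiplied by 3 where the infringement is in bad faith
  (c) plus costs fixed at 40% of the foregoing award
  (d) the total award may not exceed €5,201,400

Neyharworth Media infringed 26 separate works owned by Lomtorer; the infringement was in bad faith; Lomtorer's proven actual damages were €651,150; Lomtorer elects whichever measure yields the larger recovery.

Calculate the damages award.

€2,826,096

Statutory damages: 26 × €25,880 = €672,880
Trebled: 3 × €672,880 = €2,018,640
Greater of actual damages (€651,150) or enhanced statutory damages (€2,018,640): €2,018,640
Costs: 40% of €2,018,640 = €807,456
Award plus costs: €2,018,640 + €807,456 = €2,826,096
Cap at €5,201,400: €2,826,096 is within the cap, no reduction.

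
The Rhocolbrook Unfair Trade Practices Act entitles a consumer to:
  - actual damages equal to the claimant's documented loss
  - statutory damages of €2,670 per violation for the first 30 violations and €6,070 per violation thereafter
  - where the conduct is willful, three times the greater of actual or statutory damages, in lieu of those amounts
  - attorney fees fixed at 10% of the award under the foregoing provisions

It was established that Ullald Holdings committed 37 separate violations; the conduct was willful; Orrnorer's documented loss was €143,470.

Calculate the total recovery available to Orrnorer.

Total recovery: €473,451

First 30 violations: 30 × €2,670 = €80,100
Remaining violations: (37 − 30) × €6,070 = €42,490
Statutory damages: €80,100 + €42,490 = €122,590
Greater of actual damages (€143,470) or statutory damages (€122,590): €143,470
Trebled: 3 × €143,470 = €430,410
Attorney fees: 10% of €430,410 = €43,041
Total recovery: €430,410 + €43,041 = €473,451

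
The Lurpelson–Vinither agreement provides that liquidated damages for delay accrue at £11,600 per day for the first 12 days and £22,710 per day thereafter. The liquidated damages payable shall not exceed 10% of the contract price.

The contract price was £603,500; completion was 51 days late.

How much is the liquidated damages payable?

£60,350

First 12 days: 12 × £11,600 = £139,200
Remaining days: (51 − 12) × £22,710 = £885,690
Accrued per-day damages: £139,200 + £885,690 = £1,024,890
Cap: 10% of £603,500 = £60,350
Cap at £60,350: £1,024,890 exceeds the cap → £60,350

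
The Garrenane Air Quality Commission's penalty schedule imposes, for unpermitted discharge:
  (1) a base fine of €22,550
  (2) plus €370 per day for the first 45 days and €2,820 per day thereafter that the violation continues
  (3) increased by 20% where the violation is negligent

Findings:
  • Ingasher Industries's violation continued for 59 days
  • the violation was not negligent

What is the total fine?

€78,680

First 45 days: 45 × €370 = €16,650
Remaining days: (59 − 45) × €2,820 = €39,480
Per-day component: €16,650 + €39,480 = €56,130
Base plus per-day: €22,550 + €56,130 = €78,680
The violation was not negligent: no 20% increase.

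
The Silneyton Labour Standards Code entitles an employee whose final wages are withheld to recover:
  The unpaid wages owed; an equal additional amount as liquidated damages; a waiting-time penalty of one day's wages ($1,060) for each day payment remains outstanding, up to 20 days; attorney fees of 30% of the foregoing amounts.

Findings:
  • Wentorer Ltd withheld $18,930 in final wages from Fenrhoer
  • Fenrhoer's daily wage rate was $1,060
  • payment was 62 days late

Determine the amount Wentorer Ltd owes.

$76,778

Liquidated damages (equal amount): $18,930
Penalty days: min(62, 20) = 20
Waiting-time penalty: 20 × $1,060 = $21,200
Subtotal: $18,930 + $18,930 + $21,200 = $59,060
Attorney fees: 30% of $59,060 = $17,718
Total award: $59,060 + $17,718 = $76,778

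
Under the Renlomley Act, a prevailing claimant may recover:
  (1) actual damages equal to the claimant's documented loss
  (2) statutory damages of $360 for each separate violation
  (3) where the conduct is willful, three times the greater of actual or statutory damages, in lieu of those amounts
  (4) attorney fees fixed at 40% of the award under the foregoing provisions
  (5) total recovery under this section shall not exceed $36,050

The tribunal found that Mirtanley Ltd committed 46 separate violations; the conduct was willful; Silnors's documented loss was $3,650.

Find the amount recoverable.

$36,050

Statutory damages: 46 × $360 = $16,560
Greater of actual damages ($3,650) or statutory damages ($16,560): $16,560
Trebled: 3 × $16,560 = $49,680
Attorney fees: 40% of $49,680 = $19,872
Total before cap: $49,680 + $19,872 = $69,552
Cap at $36,050: $69,552 exceeds the cap → $36,050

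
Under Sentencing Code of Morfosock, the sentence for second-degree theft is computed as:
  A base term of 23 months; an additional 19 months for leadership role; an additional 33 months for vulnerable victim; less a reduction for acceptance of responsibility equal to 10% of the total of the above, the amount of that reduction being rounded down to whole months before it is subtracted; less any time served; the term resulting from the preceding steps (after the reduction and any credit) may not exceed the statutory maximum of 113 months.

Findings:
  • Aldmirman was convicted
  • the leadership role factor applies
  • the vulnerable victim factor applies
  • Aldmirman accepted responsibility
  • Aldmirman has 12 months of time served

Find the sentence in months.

Leadership role enhancement: +19 months
Vulnerable victim enhancement: +33 months
Adjusted term: 23 months + 19 months + 33 months = 75 months
Acceptance of responsibility reduction: 10% of 75 months = 7 months (rounded down)
After reduction: 75 − 7 = 68 months
Less time served: 68 months − 12 months = 56 months
Cap at 113 months: 56 months is within the cap, no reduction.

Sentence: 56 months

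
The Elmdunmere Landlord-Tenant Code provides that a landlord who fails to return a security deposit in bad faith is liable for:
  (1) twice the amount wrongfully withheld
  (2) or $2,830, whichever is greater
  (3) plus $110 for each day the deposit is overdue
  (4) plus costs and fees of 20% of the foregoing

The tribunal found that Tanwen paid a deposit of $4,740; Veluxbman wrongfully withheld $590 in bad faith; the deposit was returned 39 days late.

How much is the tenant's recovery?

Recovery: $8,544

Doubled: 2 × $590 = $1,180
Minimum $2,830: $1,180 is below the minimum → $2,830
Late-return penalty: 39 × $110 = $4,290
Damages plus late penalty: $2,830 + $4,290 = $7,120
Costs and fees: 20% of $7,120 = $1,424
Total recovery: $7,120 + $1,424 = $8,544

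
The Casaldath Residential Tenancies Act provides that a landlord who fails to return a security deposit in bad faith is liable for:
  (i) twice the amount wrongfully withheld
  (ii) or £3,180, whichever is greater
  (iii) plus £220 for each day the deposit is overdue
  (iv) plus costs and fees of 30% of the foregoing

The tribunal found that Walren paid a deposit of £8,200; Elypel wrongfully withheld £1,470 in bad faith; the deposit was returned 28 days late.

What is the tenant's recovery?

Doubled: 2 × £1,470 = £2,940
Minimum £3,180: £2,940 is below the minimum → £3,180
Late-return penalty: 28 × £220 = £6,160
Damages plus late penalty: £3,180 + £6,160 = £9,340
Costs and fees: 30% of £9,340 = £2,802
Total recovery: £9,340 + £2,802 = £12,142

Recovery: £12,142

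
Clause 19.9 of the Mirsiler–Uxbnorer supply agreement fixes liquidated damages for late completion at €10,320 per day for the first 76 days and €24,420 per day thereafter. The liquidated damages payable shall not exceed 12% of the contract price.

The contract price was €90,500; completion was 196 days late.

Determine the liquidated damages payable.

First 76 days: 76 × €10,320 = €784,320
Remaining days: (196 − 76) × €24,420 = €2,930,400
Accrued per-day damages: €784,320 + €2,930,400 = €3,714,720
Cap: 12% of €90,500 = €10,860
Cap at €10,860: €3,714,720 exceeds the cap → €10,860

€10,860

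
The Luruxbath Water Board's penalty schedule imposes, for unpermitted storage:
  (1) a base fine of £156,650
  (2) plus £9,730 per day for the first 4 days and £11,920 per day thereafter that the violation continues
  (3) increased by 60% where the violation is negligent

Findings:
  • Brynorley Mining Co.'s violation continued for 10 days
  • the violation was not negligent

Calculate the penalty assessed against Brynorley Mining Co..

£267,090

First 4 days: 4 × £9,730 = £38,920
Remaining days: (10 − 4) × £11,920 = £71,520
Per-day component: £38,920 + £71,520 = £110,440
Base plus per-day: £156,650 + £110,440 = £267,090
The violation was not negligent: no 60% increase.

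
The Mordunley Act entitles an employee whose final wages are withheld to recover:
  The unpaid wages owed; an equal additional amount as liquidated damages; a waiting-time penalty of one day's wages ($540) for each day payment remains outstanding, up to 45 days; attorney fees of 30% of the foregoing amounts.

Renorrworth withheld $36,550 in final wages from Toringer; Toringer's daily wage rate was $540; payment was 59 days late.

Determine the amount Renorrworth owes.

Liquidated damages (equal amount): $36,550
Penalty days: min(59, 45) = 45
Waiting-time penalty: 45 × $540 = $24,300
Subtotal: $36,550 + $36,550 + $24,300 = $97,400
Attorney fees: 30% of $97,400 = $29,220
Total award: $97,400 + $29,220 = $126,620

$126,620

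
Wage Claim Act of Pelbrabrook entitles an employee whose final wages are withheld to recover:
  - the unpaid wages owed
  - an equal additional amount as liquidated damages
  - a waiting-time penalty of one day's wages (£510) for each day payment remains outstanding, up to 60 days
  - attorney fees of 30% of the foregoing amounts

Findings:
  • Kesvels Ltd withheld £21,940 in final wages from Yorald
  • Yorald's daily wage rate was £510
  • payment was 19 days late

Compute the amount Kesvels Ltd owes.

£69,641

Liquidated damages (equal amount): £21,940
Penalty days: min(19, 60) = 19
Waiting-time penalty: 19 × £510 = £9,690
Subtotal: £21,940 + £21,940 + £9,690 = £53,570
Attorney fees: 30% of £53,570 = £16,071
Total award: £53,570 + £16,071 = £69,641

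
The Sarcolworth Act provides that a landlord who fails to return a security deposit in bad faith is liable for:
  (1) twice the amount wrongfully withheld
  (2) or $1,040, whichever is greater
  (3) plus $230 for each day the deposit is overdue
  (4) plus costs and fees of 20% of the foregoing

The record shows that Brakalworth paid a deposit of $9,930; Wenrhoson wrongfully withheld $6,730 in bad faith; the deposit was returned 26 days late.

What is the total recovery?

Doubled: 2 × $6,730 = $13,460
Minimum $1,040: $13,460 meets the minimum, no increase.
Late-return penalty: 26 × $230 = $5,980
Damages plus late penalty: $13,460 + $5,980 = $19,440
Costs and fees: 20% of $19,440 = $3,888
Total recovery: $19,440 + $3,888 = $23,328

$23,328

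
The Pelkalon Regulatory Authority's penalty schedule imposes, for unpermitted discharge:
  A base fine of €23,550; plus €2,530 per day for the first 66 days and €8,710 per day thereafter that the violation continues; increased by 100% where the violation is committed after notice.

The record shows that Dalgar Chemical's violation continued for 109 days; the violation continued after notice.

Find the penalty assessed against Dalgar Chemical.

First 66 days: 66 × €2,530 = €166,980
Remaining days: (109 − 66) × €8,710 = €374,530
Per-day component: €166,980 + €374,530 = €541,510
Base plus per-day: €23,550 + €541,510 = €565,060
Enhancement: 100% of €565,060 = €565,060
Enhanced fine: €565,060 + €565,060 = €1,130,120

€1,130,120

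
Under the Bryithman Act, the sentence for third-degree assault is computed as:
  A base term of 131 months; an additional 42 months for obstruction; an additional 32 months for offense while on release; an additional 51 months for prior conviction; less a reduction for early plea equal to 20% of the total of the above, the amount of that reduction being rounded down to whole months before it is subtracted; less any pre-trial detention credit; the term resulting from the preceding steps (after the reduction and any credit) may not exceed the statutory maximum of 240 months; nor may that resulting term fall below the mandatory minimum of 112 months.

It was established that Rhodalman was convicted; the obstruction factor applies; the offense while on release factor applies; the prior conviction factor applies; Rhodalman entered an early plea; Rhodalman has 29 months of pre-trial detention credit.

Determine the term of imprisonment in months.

176 months

Obstruction enhancement: +42 months
Offense while on release enhancement: +32 months
Prior conviction enhancement: +51 months
Adjusted term: 131 months + 42 months + 32 months + 51 months = 256 months
Early plea reduction: 20% of 256 months = 51 months (rounded down)
After reduction: 256 − 51 = 205 months
Less pre-trial detention credit: 205 months − 29 months = 176 months
Cap at 240 months: 176 months is within the cap, no reduction.
Minimum 112 months: 176 months meets the minimum, no increase.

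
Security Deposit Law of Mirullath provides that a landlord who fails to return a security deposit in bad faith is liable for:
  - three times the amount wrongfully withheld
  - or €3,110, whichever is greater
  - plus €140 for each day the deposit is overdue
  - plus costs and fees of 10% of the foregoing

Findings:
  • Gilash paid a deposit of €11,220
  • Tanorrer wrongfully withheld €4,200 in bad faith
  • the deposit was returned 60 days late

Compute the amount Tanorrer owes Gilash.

Trebled: 3 × €4,200 = €12,600
Minimum €3,110: €12,600 meets the minimum, no increase.
Late-return penalty: 60 × €140 = €8,400
Damages plus late penalty: €12,600 + €8,400 = €21,000
Costs and fees: 10% of €21,000 = €2,100
Total recovery: €21,000 + €2,100 = €23,100

€23,100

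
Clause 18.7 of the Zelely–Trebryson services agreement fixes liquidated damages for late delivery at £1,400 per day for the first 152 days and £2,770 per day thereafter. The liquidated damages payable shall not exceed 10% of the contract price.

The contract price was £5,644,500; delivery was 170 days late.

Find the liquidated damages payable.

£262,660

First 152 days: 152 × £1,400 = £212,800
Remaining days: (170 − 152) × £2,770 = £49,860
Accrued per-day damages: £212,800 + £49,860 = £262,660
Cap: 10% of £5,644,500 = £564,450
Cap at £564,450: £262,660 is within the cap, no reduction.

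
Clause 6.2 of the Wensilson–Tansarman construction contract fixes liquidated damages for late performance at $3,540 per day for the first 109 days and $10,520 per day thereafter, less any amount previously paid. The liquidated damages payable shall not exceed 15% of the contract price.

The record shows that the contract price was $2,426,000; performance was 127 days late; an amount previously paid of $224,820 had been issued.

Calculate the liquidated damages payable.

First 109 days: 109 × $3,540 = $385,860
Remaining days: (127 − 109) × $10,520 = $189,360
Accrued per-day damages: $385,860 + $189,360 = $575,220
Less amount previously paid: $575,220 − $224,820 = $350,400
Cap: 15% of $2,426,000 = $363,900
Cap at $363,900: $350,400 is within the cap, no reduction.

$350,400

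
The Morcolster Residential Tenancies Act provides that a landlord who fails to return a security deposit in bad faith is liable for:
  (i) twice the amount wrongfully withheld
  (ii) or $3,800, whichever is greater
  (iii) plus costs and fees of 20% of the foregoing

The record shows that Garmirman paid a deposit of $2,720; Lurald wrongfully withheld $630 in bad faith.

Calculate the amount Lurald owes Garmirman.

Recovery: $4,560

Doubled: 2 × $630 = $1,260
Minimum $3,800: $1,260 is below the minimum → $3,800
Costs and fees: 20% of $3,800 = $760
Total recovery: $3,800 + $760 = $4,560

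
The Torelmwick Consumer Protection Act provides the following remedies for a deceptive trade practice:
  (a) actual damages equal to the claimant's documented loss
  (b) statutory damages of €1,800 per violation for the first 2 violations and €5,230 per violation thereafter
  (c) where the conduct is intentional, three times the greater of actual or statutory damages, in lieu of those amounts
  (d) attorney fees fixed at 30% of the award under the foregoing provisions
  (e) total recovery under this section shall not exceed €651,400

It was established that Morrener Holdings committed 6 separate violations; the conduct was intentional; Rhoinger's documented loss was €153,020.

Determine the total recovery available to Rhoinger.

€596,778

First 2 violations: 2 × €1,800 = €3,600
Remaining violations: (6 − 2) × €5,230 = €20,920
Statutory damages: €3,600 + €20,920 = €24,520
Greater of actual damages (€153,020) or statutory damages (€24,520): €153,020
Trebled: 3 × €153,020 = €459,060
Attorney fees: 30% of €459,060 = €137,718
Total before cap: €459,060 + €137,718 = €596,778
Cap at €651,400: €596,778 is within the cap, no reduction.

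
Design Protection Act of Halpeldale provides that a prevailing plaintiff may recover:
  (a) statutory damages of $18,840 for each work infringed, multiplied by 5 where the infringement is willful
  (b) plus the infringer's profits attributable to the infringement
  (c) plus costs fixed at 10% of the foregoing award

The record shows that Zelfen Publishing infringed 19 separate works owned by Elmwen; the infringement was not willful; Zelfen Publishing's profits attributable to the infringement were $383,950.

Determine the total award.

$816,101

Statutory damages: 19 × $18,840 = $357,960
Infringement not willful: no ×5 enhancement.
Combined award: $357,960 + $383,950 = $741,910
Costs: 10% of $741,910 = $74,191
Award plus costs: $741,910 + $74,191 = $816,101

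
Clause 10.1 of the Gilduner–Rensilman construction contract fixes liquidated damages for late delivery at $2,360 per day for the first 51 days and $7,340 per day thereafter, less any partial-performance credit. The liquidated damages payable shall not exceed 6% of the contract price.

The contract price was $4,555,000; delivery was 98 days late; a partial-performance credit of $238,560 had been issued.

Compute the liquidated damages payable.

First 51 days: 51 × $2,360 = $120,360
Remaining days: (98 − 51) × $7,340 = $344,980
Accrued per-day damages: $120,360 + $344,980 = $465,340
Less partial-performance credit: $465,340 − $238,560 = $226,780
Cap: 6% of $4,555,000 = $273,300
Cap at $273,300: $226,780 is within the cap, no reduction.

$226,780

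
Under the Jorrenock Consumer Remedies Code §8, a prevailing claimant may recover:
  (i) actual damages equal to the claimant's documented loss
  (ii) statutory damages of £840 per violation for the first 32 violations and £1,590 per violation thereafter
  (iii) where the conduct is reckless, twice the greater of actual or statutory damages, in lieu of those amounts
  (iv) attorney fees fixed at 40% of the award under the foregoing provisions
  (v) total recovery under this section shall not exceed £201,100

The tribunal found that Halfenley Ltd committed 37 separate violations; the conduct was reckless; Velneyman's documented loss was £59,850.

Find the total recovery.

First 32 violations: 32 × £840 = £26,880
Remaining violations: (37 − 32) × £1,590 = £7,950
Statutory damages: £26,880 + £7,950 = £34,830
Greater of actual damages (£59,850) or statutory damages (£34,830): £59,850
Doubled: 2 × £59,850 = £119,700
Attorney fees: 40% of £119,700 = £47,880
Total before cap: £119,700 + £47,880 = £167,580
Cap at £201,100: £167,580 is within the cap, no reduction.

£167,580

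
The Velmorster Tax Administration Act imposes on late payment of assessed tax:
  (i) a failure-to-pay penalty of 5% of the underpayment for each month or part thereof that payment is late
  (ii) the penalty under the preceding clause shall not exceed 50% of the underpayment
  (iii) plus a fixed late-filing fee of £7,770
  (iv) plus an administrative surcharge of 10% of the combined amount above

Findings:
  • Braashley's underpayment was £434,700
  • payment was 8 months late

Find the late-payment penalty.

£199,815

Accrued rate: 5% × 8 = 40%, capped at 50% → 40%
Failure-to-pay penalty: 40% of £434,700 = £173,880
Penalty before surcharge: £173,880 + £7,770 = £181,650
Administrative surcharge: 10% of £181,650 = £18,165
Total penalty: £181,650 + £18,165 = £199,815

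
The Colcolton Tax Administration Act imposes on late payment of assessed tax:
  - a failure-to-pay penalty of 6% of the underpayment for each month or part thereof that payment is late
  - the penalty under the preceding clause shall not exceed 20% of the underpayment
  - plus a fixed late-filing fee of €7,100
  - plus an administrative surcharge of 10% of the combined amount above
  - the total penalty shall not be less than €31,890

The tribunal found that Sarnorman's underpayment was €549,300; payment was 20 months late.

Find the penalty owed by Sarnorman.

€128,656

Accrued rate: 6% × 20 = 120%, capped at 20% → 20%
Failure-to-pay penalty: 20% of €549,300 = €109,860
Penalty before surcharge: €109,860 + €7,100 = €116,960
Administrative surcharge: 10% of €116,960 = €11,696
Total penalty: €116,960 + €11,696 = €128,656
Minimum €31,890: €128,656 meets the minimum, no increase.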